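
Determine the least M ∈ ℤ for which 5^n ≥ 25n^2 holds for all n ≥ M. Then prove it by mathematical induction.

At n = 3: 125 < 225, so the inequality fails and M ≥ 4. We prove 5^n ≥ 25n^2 for all n ≥ 4.
For the base case n = 4: 5^n = 625 and 25n^2 = 400, so 625 ≥ 400.
Inductive step: assume the claim holds for n = j, so 5^j ≥ 25j^2.
Then 5^(j + 1) = 5·(5^j) ≥ 5·(25j^2).
Also, for j ≥ 4 we have 5·(25j^2) ≥ 25(j+1)^2, since 5 ≥ (1 + 1/j)^2 for all j ≥ 4.
Combining, 5^(j + 1) ≥ 25(j+1)^2.
Hence, by induction on n, the claim holds for every n ≥ 4.
Hence the smallest such M is 4.

M = 4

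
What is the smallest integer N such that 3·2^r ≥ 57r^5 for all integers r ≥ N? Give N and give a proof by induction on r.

N = 29

At r = 28: 805306368 < 980990976, so the inequality fails and N ≥ 29. We prove 3·2^r ≥ 57r^5 for all r ≥ 29.
Base case (r = 29): 3·2^r = 1610612736 and 57r^5 = 1169135493, so 1610612736 ≥ 1169135493.
For the inductive step, assume it holds for an arbitrary p ≥ 29, so 3·2^p ≥ 57p^5.
Then 3·2^(p + 1) = 2·(3·2^p) ≥ 2·(57p^5).
Also, for p ≥ 29 we have 2·(57p^5) ≥ 57(p+1)^5, since 2 ≥ (1 + 1/p)^5 for all p ≥ 29.
Combining, 3·2^(p + 1) ≥ 57(p+1)^5.
This completes the induction.
Hence the smallest such N is 29.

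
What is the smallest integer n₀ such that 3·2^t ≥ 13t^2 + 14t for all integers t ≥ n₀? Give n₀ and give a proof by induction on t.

At t = 8: 768 < 944, so the inequality fails and n₀ ≥ 9. We prove 3·2^t ≥ 13t^2 + 14t for all t ≥ 9.
For the base case t = 9: 3·2^t = 1536 and 13t^2 + 14t = 1179, so 1536 ≥ 1179.
For the inductive step, assume it holds for an arbitrary j ≥ 9, so 3·2^j ≥ 13j^2 + 14j.
Then 3·2^(j + 1) = 2·(3·2^j) ≥ 2·(13j^2 + 14j).
Also, for j ≥ 9 we have 2·(13j^2 + 14j) ≥ 13(j+1)^2 + 14(j+1), since 2·(13j^2 + 14j) − (13(j+1)^2 + 14(j+1)) = 13j^2 - 12j - 27, which is nonnegative for all j ≥ 9.
Combining, 3·2^(j + 1) ≥ 13(j+1)^2 + 14(j+1).
This completes the induction.
Hence the smallest such n₀ is 9.

n₀ = 9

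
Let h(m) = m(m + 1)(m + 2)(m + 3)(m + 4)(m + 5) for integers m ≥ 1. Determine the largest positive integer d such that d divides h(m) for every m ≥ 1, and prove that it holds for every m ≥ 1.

Computing the first values: h(1) = 720 and h(2) = 5040; gcd(720, 5040) = 720, so d ≤ 720.
We prove 720 | m(m + 1)(m + 2)(m + 3)(m + 4)(m + 5) for all m ≥ 1 by induction on m.
Base step (m = 1): h(1) = 720 = 720·(1), so 720 | h(1).
Inductive step: assume the claim holds for m = j, i.e. 720 | h(j). Then
h(j+1) − h(j) = (j+1)·(j+2)·(j+3)·(j+4)·(j+5)·(j+6) − j·(j+1)·(j+2)·(j+3)·(j+4)·(j+5) = (j+1)·(j+2)·(j+3)·(j+4)·(j+5)·[(j+6) − j] = 6·(j+1)·(j+2)·(j+3)·(j+4)·(j+5). The product of 5 consecutive integers is divisible by (5)! = 120, so h(j+1) − h(j) is divisible by 6·120 = 720. By the inductive hypothesis 720 | h(j), hence 720 | h(j+1).
This completes the induction.
Therefore the largest such d is 720.

d = 720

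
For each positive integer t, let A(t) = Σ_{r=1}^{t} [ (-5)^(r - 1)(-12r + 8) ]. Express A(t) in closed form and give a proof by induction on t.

We claim A(t) = (-5)^t(2t - 1) + 1 for all t ≥ 1.
Base step (t = 1): A(1) = -4, and the closed form gives -4. They agree.
Inductive step: assume the claim holds for t = r, so A(r) = (-5)^r(2r - 1) + 1.
Then A(r+1) = A(r) + ((-5)^r(-12r - 4)) = ((-5)^r(2r - 1) + 1) + ((-5)^r(-12r - 4)).
Simplifying, A(r+1) = -10(-5)^r·r - 5(-5)^r + 1 = (-5)^(r+1)(2(r+1) - 1) + 1,
which is the closed form with t = r+1.
Hence, by induction on t, the claim holds for every t ≥ 1.

A(t) = (-5)^t(2t - 1) + 1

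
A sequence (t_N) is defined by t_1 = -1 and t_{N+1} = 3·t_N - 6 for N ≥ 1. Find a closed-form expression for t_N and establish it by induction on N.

t_N = -4·3^(N - 1) + 3

Computing the first terms: t_1 = -1, t_2 = -9, t_3 = -33. This suggests t_N = -4·3^(N - 1) + 3.
For the base case N = 1: the formula gives -1 = -1 = t_1.
Inductive step: suppose the statement holds for some p ≥ 1, so t_p = -4·3^(p - 1) + 3.
Then t_{p+1} = 3·t_p - 6 = 3·(-4·3^(p - 1) + 3) - 6 = -4·3^p + 3 = -4·3^((p+1) - 1) + 3,
which is the claimed formula at N = p+1.
Hence, by induction on N, the claim holds for every N ≥ 1.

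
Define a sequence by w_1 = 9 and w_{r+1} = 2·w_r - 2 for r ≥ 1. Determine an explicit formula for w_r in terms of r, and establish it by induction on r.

w_r = 7·2^(r - 1) + 2

Computing the first terms: w_1 = 9, w_2 = 16, w_3 = 30. This suggests w_r = 7·2^(r - 1) + 2.
Base step (r = 1): the formula gives 9 = 9 = w_1.
Suppose the result is true for r = i, so w_i = 7·2^(i - 1) + 2.
Then w_{i+1} = 2·w_i - 2 = 2·(7·2^(i - 1) + 2) - 2 = 7·2^i + 2 = 7·2^((i+1) - 1) + 2,
which is the claimed formula at r = i+1.
This completes the induction.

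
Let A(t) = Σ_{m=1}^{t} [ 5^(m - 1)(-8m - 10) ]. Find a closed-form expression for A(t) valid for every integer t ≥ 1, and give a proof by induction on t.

A(t) = -2·5^t(t + 1) + 2

We claim A(t) = -2·5^t(t + 1) + 2 for all t ≥ 1.
Base case (t = 1): A(1) = -18, and the closed form gives -18. They agree.
Suppose the result is true for t = m, so A(m) = -2·5^m(m + 1) + 2.
Then A(m+1) = A(m) + (5^m(-8m - 18)) = (-2·5^m(m + 1) + 2) + (5^m(-8m - 18)).
Simplifying, A(m+1) = -10·5^m·m - 20·5^m + 2 = -2·5^(m+1)((m+1) + 1) + 2,
which is the closed form with t = m+1.
This completes the induction.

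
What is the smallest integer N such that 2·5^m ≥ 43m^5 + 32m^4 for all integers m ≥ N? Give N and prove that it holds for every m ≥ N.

At m = 8: 781250 < 1540096, so the inequality fails and N ≥ 9. We prove 2·5^m ≥ 43m^5 + 32m^4 for all m ≥ 9.
When m = 9: 2·5^m = 3906250 and 43m^5 + 32m^4 = 2749059, so 3906250 ≥ 2749059.
For the inductive step, assume it holds for an arbitrary j ≥ 9, so 2·5^j ≥ 43j^5 + 32j^4.
Then 2·5^(j + 1) = 5·(2·5^j) ≥ 5·(43j^5 + 32j^4).
Also, for j ≥ 9 we have 5·(43j^5 + 32j^4) ≥ 43(j+1)^5 + 32(j+1)^4, since 5·(43j^5 + 32j^4) − (43(j+1)^5 + 32(j+1)^4) = 172j^5 - 87j^4 - 558j^3 - 622j^2 - 343j - 75, which is nonnegative for all j ≥ 9.
Combining, 2·5^(j + 1) ≥ 43(j+1)^5 + 32(j+1)^4.
Hence, by induction on m, the claim holds for every m ≥ 9.
Hence the smallest such N is 9.

N = 9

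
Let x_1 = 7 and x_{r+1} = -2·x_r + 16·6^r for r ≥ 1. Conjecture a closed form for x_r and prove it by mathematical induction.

x_r = -5(-2)^(r - 1) + 2·6^r

Computing the first terms: x_1 = 7, x_2 = 82, x_3 = 412. This suggests x_r = -5(-2)^(r - 1) + 2·6^r.
Base case (r = 1): the formula gives 7 = 7 = x_1.
Suppose the result is true for r = p, so x_p = -5(-2)^(p - 1) + 2·6^p.
Then x_{p+1} = -2·x_p + 16·6^p = -2·(-5(-2)^(p - 1) + 2·6^p) + 16·6^p = -5(-2)^p + 2·6^(p + 1) = -5(-2)^((p+1) - 1) + 2·6^(p+1),
which is the claimed formula at r = p+1.
This completes the induction.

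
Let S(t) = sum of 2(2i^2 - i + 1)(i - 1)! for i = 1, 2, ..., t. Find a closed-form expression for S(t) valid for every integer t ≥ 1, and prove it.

We claim S(t) = (4t + 2)t! - 2 for all t ≥ 1.
When t = 1: S(1) = 4, and the closed form gives 4. They agree.
Suppose the result is true for t = i, so S(i) = (4i + 2)i! - 2.
Then S(i+1) = S(i) + (2(2i^2 + 3i + 2)i!) = ((4i + 2)i! - 2) + (2(2i^2 + 3i + 2)i!).
Simplifying, S(i+1) = (4(i+1) + 2)(i+1)! - 2,
which is the closed form with t = i+1.
Hence, by induction on t, the claim holds for every t ≥ 1.

S(t) = (4t + 2)t! - 2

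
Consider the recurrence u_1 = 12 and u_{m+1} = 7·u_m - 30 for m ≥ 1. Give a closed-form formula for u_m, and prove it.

u_m = 7^m + 5

Computing the first terms: u_1 = 12, u_2 = 54, u_3 = 348. This suggests u_m = 7^m + 5.
When m = 1: the formula gives 12 = 12 = u_1.
Suppose the result is true for m = p, so u_p = 7^p + 5.
Then u_{p+1} = 7·u_p - 30 = 7·(7^p + 5) - 30 = 7^(p + 1) + 5,
which is the claimed formula at m = p+1.
By induction, the statement is established for all m ≥ 1.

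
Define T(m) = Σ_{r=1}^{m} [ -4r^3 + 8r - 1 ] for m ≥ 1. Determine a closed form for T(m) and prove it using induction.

T(m) = -m(m^3 + 2m^2 - 3m - 3)

We claim T(m) = -m(m^3 + 2m^2 - 3m - 3) for all m ≥ 1.
For the base case m = 1: T(1) = 3, and the closed form gives 3. They agree.
Inductive step: suppose the statement holds for some r ≥ 1, so T(r) = r(-r^3 - 2r^2 + 3r + 3).
Then T(r+1) = T(r) + (8r - 4(r + 1)^3 + 7) = (r(-r^3 - 2r^2 + 3r + 3)) + (8r - 4(r + 1)^3 + 7).
Simplifying, T(r+1) = -(r + 1)(r^3 + 5r^2 + 4r - 3) = -(r+1)((r+1)^3 + 2(r+1)^2 - 3(r+1) - 3),
which is the closed form with m = r+1.
Hence, by induction on m, the claim holds for every m ≥ 1.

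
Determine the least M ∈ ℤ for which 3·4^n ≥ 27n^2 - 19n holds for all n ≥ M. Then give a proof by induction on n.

M = 3

At n = 2: 48 < 70, so the inequality fails and M ≥ 3. We prove 3·4^n ≥ 27n^2 - 19n for all n ≥ 3.
Base case (n = 3): 3·4^n = 192 and 27n^2 - 19n = 186, so 192 ≥ 186.
Inductive step: suppose the statement holds for some k ≥ 3, so 3·4^k ≥ 27k^2 - 19k.
Then 3·4^(k + 1) = 4·(3·4^k) ≥ 4·(27k^2 - 19k).
Also, for k ≥ 3 we have 4·(27k^2 - 19k) ≥ 27(k+1)^2 - 19(k+1), since 4·(27k^2 - 19k) − (27(k+1)^2 - 19(k+1)) = 81k^2 - 111k - 8, which is nonnegative for all k ≥ 3.
Combining, 3·4^(k + 1) ≥ 27(k+1)^2 - 19(k+1).
By the principle of mathematical induction, the result holds for all n ≥ 3.
Hence the smallest such M is 3.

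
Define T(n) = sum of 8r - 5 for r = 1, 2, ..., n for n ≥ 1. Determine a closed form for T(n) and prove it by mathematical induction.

We claim T(n) = n(4n - 1) for all n ≥ 1.
When n = 1: T(1) = 3, and the closed form gives 3. They agree.
Inductive step: assume the claim holds for n = r, so T(r) = r(4r - 1).
Then T(r+1) = T(r) + (8r + 3) = (r(4r - 1)) + (8r + 3).
Simplifying, T(r+1) = (r + 1)(4r + 3) = (r+1)(4(r+1) - 1),
which is the closed form with n = r+1.
This completes the induction.

T(n) = n(4n - 1)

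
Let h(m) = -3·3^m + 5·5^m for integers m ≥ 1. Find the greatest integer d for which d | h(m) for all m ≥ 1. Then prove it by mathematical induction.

d = 2

Computing the first values: h(1) = 16 and h(2) = 98; gcd(16, 98) = 2, so d ≤ 2.
We prove 2 | -3·3^m + 5·5^m for all m ≥ 1 by induction on m.
Base step (m = 1): h(1) = 16 = 2·(8), so 2 | h(1).
Inductive step: suppose the statement holds for some r ≥ 1, i.e. 2 | h(r). Then
h(r+1) − 5·h(r) = (-3·3^(r+1) + 5·5^(r+1)) − 5·(-3·3^r + 5·5^r) = (-3)·3^r·(3 − 5) = (6)·3^r. Since 2 | h(r) by the inductive hypothesis, 2 | 5·h(r); and 2 | 6 since 6 = 2·3. Therefore 2 | h(r+1).
By induction, the statement is established for all m ≥ 1.
Therefore the largest such d is 2.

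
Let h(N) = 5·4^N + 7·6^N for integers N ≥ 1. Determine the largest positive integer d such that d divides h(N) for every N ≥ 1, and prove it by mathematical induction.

Computing the first values: h(1) = 62 and h(2) = 332; gcd(62, 332) = 2, so d ≤ 2.
We prove 2 | 5·4^N + 7·6^N for all N ≥ 1 by induction on N.
For the base case N = 1: h(1) = 62 = 2·(31), so 2 | h(1).
Suppose the result is true for N = k, i.e. 2 | h(k). Then
h(k+1) − 6·h(k) = (5·4^(k+1) + 7·6^(k+1)) − 6·(5·4^k + 7·6^k) = (5)·4^k·(4 − 6) = (-10)·4^k. Since 2 | h(k) by the inductive hypothesis, 2 | 6·h(k); and 2 | -10 since -10 = 2·-5. Therefore 2 | h(k+1).
By the principle of mathematical induction, the result holds for all N ≥ 1.
Therefore the largest such d is 2.

d = 2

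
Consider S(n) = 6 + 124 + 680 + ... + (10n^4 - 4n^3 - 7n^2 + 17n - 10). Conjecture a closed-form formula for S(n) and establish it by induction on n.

S(n) = n(n^2 + 1)(2n^2 + 4n - 3)

We claim S(n) = n(n^2 + 1)(2n^2 + 4n - 3) for all n ≥ 1.
Base step (n = 1): S(1) = 6, and the closed form gives 6. They agree.
For the inductive step, assume it holds for an arbitrary m ≥ 1, so S(m) = m(2m^4 + 4m^3 - m^2 + 4m - 3).
Then S(m+1) = S(m) + (10m^4 + 36m^3 + 41m^2 + 31m + 6) = (m(2m^4 + 4m^3 - m^2 + 4m - 3)) + (10m^4 + 36m^3 + 41m^2 + 31m + 6).
Simplifying, S(m+1) = (m + 1)(m^2 + 2m + 2)(2m^2 + 8m + 3) = (m+1)((m+1)^2 + 1)(2(m+1)^2 + 4(m+1) - 3),
which is the closed form with n = m+1.
This completes the induction.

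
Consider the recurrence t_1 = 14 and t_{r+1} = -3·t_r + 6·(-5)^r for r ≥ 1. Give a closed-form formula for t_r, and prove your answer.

Computing the first terms: t_1 = 14, t_2 = -72, t_3 = 366. This suggests t_r = -(-3)^(r - 1) - 3(-5)^r.
When r = 1: the formula gives 14 = 14 = t_1.
Inductive step: assume the claim holds for r = j, so t_j = -(-3)^(j - 1) - 3(-5)^j.
Then t_{j+1} = -3·t_j + 6·(-5)^j = -3·(-(-3)^(j - 1) - 3(-5)^j) + 6·(-5)^j = -(-3)^j - 3(-5)^(j + 1) = -(-3)^((j+1) - 1) - 3(-5)^(j+1),
which is the claimed formula at r = j+1.
By the principle of mathematical induction, the result holds for all r ≥ 1.

t_r = -(-3)^(r - 1) - 3(-5)^r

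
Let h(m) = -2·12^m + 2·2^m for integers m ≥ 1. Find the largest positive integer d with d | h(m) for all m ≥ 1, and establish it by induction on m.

d = 20

Computing the first values: h(1) = -20 and h(2) = -280; gcd(-20, -280) = 20, so d ≤ 20.
We prove 20 | -2·12^m + 2·2^m for all m ≥ 1 by induction on m.
For the base case m = 1: h(1) = -20 = 20·(-1), so 20 | h(1).
For the inductive step, assume it holds for an arbitrary p ≥ 1, i.e. 20 | h(p). Then
h(p+1) − 12·h(p) = (-2·12^(p+1) + 2·2^(p+1)) − 12·(-2·12^p + 2·2^p) = (2)·2^p·(2 − 12) = (-20)·2^p. Since 20 | h(p) by the inductive hypothesis, 20 | 12·h(p); and 20 | -20 since -20 = 20·-1. Therefore 20 | h(p+1).
Hence, by induction on m, the claim holds for every m ≥ 1.
Therefore the largest such d is 20.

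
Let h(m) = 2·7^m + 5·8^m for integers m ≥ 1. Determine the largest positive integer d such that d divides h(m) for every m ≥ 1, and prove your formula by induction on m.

Computing the first values: h(1) = 54 and h(2) = 418; gcd(54, 418) = 2, so d ≤ 2.
We prove 2 | 2·7^m + 5·8^m for all m ≥ 1 by induction on m.
Base case (m = 1): h(1) = 54 = 2·(27), so 2 | h(1).
Inductive step: suppose the statement holds for some r ≥ 1, i.e. 2 | h(r). Then
h(r+1) − 8·h(r) = (2·7^(r+1) + 5·8^(r+1)) − 8·(2·7^r + 5·8^r) = (2)·7^r·(7 − 8) = (-2)·7^r. Since 2 | h(r) by the inductive hypothesis, 2 | 8·h(r); and 2 | -2 since -2 = 2·-1. Therefore 2 | h(r+1).
By the principle of mathematical induction, the result holds for all m ≥ 1.
Therefore the largest such d is 2.

d = 2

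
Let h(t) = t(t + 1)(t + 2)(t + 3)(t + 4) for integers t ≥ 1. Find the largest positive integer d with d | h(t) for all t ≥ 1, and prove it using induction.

d = 120

Computing the first values: h(1) = 120 and h(2) = 720; gcd(120, 720) = 120, so d ≤ 120.
We prove 120 | t(t + 1)(t + 2)(t + 3)(t + 4) for all t ≥ 1 by induction on t.
Base case (t = 1): h(1) = 120 = 120·(1), so 120 | h(1).
Suppose the result is true for t = i, i.e. 120 | h(i). Then
h(i+1) − h(i) = (i+1)·(i+2)·(i+3)·(i+4)·(i+5) − i·(i+1)·(i+2)·(i+3)·(i+4) = (i+1)·(i+2)·(i+3)·(i+4)·[(i+5) − i] = 5·(i+1)·(i+2)·(i+3)·(i+4). The product of 4 consecutive integers is divisible by (4)! = 24, so h(i+1) − h(i) is divisible by 5·24 = 120. By the inductive hypothesis 120 | h(i), hence 120 | h(i+1).
This completes the induction.
Therefore the largest such d is 120.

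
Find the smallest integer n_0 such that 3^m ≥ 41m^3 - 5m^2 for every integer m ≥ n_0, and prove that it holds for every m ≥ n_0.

At m = 9: 19683 < 29484, so the inequality fails and n_0 ≥ 10. We prove 3^m ≥ 41m^3 - 5m^2 for all m ≥ 10.
Base step (m = 10): 3^m = 59049 and 41m^3 - 5m^2 = 40500, so 59049 ≥ 40500.
Inductive step: assume the claim holds for m = j, so 3^j ≥ 41j^3 - 5j^2.
Then 3^(j + 1) = 3·(3^j) ≥ 3·(41j^3 - 5j^2).
Also, for j ≥ 10 we have 3·(41j^3 - 5j^2) ≥ 41(j+1)^3 - 5(j+1)^2, since 3·(41j^3 - 5j^2) − (41(j+1)^3 - 5(j+1)^2) = 82j^3 - 133j^2 - 113j - 36, which is nonnegative for all j ≥ 10.
Combining, 3^(j + 1) ≥ 41(j+1)^3 - 5(j+1)^2.
Hence, by induction on m, the claim holds for every m ≥ 10.
Hence the smallest such n_0 is 10.

n_0 = 10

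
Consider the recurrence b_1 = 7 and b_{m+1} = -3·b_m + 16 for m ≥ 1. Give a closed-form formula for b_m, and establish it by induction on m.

b_m = -(-3)^m + 4

Computing the first terms: b_1 = 7, b_2 = -5, b_3 = 31. This suggests b_m = -(-3)^m + 4.
Base case (m = 1): the formula gives 7 = 7 = b_1.
Inductive step: suppose the statement holds for some i ≥ 1, so b_i = -(-3)^i + 4.
Then b_{i+1} = -3·b_i + 16 = -3·(-(-3)^i + 4) + 16 = -(-3)^(i + 1) + 4,
which is the claimed formula at m = i+1.
By induction, the statement is established for all m ≥ 1.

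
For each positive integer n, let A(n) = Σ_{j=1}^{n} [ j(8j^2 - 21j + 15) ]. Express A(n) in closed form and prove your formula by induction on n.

A(n) = n(n + 1)(2n^2 - 5n + 4)

We claim A(n) = n(n + 1)(2n^2 - 5n + 4) for all n ≥ 1.
Base case (n = 1): A(1) = 2, and the closed form gives 2. They agree.
Suppose the result is true for n = j, so A(j) = j(2j^3 - 3j^2 - j + 4).
Then A(j+1) = A(j) + (8j^3 + 3j^2 - 3j + 2) = (j(2j^3 - 3j^2 - j + 4)) + (8j^3 + 3j^2 - 3j + 2).
Simplifying, A(j+1) = (j + 1)(j + 2)(2j^2 - j + 1) = (j+1)((j+1) + 1)(2(j+1)^2 - 5(j+1) + 4),
which is the closed form with n = j+1.
By the principle of mathematical induction, the result holds for all n ≥ 1.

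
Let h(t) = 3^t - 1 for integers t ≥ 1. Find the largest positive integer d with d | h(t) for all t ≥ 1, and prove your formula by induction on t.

d = 2

Computing the first values: h(1) = 2 and h(2) = 8; gcd(2, 8) = 2, so d ≤ 2.
We prove 2 | 3^t - 1 for all t ≥ 1 by induction on t.
Base case (t = 1): h(1) = 2 = 2·(1), so 2 | h(1).
Inductive step: suppose the statement holds for some m ≥ 1, i.e. 2 | h(m). Then
3^{m+1} − 1^{m+1} = 3·3^m − 1·1^m = 3·(3^m − 1^m) + (2)·1^m. The first term is divisible by 2 by the inductive hypothesis, and the second term (2)·1^m is divisible by 2 since 2 | 2. Hence 2 | h(m+1).
Hence, by induction on t, the claim holds for every t ≥ 1.
Therefore the largest such d is 2.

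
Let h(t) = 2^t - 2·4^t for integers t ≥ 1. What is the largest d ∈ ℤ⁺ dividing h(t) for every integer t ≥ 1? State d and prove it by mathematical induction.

Computing the first values: h(1) = -6 and h(2) = -28; gcd(-6, -28) = 2, so d ≤ 2.
We prove 2 | 2^t - 2·4^t for all t ≥ 1 by induction on t.
Base step (t = 1): h(1) = -6 = 2·(-3), so 2 | h(1).
For the inductive step, assume it holds for an arbitrary m ≥ 1, i.e. 2 | h(m). Then
h(m+1) − 4·h(m) = (2^(m+1) - 2·4^(m+1)) − 4·(2^m - 2·4^m) = (1)·2^m·(2 − 4) = (-2)·2^m. Since 2 | h(m) by the inductive hypothesis, 2 | 4·h(m); and 2 | -2 since -2 = 2·-1. Therefore 2 | h(m+1).
Hence, by induction on t, the claim holds for every t ≥ 1.
Therefore the largest such d is 2.

d = 2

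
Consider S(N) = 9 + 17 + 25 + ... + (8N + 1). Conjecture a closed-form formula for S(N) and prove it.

S(N) = N(4N + 5)

We claim S(N) = N(4N + 5) for all N ≥ 1.
For the base case N = 1: S(1) = 9, and the closed form gives 9. They agree.
Suppose the result is true for N = m, so S(m) = m(4m + 5).
Then S(m+1) = S(m) + (8m + 9) = (m(4m + 5)) + (8m + 9).
Simplifying, S(m+1) = (m + 1)(4m + 9) = (m+1)(4(m+1) + 5),
which is the closed form with N = m+1.
Hence, by induction on N, the claim holds for every N ≥ 1.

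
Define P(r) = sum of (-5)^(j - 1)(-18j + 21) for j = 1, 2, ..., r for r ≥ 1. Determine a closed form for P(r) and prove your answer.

P(r) = 3(-5)^r(r - 1) + 3

We claim P(r) = 3(-5)^r(r - 1) + 3 for all r ≥ 1.
Base step (r = 1): P(1) = 3, and the closed form gives 3. They agree.
Suppose the result is true for r = j, so P(j) = 3(-5)^j(j - 1) + 3.
Then P(j+1) = P(j) + ((-5)^j(-18j + 3)) = (3(-5)^j(j - 1) + 3) + ((-5)^j(-18j + 3)).
Simplifying, P(j+1) = -15(-5)^j·j + 3 = 3(-5)^(j+1)((j+1) - 1) + 3,
which is the closed form with r = j+1.
By induction, the statement is established for all r ≥ 1.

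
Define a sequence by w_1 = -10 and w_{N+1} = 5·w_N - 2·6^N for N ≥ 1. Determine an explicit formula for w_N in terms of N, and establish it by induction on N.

Computing the first terms: w_1 = -10, w_2 = -62, w_3 = -382. This suggests w_N = 2·5^(N - 1) - 2·6^N.
Base step (N = 1): the formula gives -10 = -10 = w_1.
Inductive step: suppose the statement holds for some p ≥ 1, so w_p = 2·5^(p - 1) - 2·6^p.
Then w_{p+1} = 5·w_p - 2·6^p = 5·(2·5^(p - 1) - 2·6^p) - 2·6^p = 2·5^p - 2·6^(p + 1) = 2·5^((p+1) - 1) - 2·6^(p+1),
which is the claimed formula at N = p+1.
By the principle of mathematical induction, the result holds for all N ≥ 1.

w_N = 2·5^(N - 1) - 2·6^N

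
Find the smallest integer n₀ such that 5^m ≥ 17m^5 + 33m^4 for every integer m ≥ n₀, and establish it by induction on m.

n₀ = 9

At m = 8: 390625 < 692224, so the inequality fails and n₀ ≥ 9. We prove 5^m ≥ 17m^5 + 33m^4 for all m ≥ 9.
When m = 9: 5^m = 1953125 and 17m^5 + 33m^4 = 1220346, so 1953125 ≥ 1220346.
Inductive step: assume the claim holds for m = i, so 5^i ≥ 17i^5 + 33i^4.
Then 5^(i + 1) = 5·(5^i) ≥ 5·(17i^5 + 33i^4).
Also, for i ≥ 9 we have 5·(17i^5 + 33i^4) ≥ 17(i+1)^5 + 33(i+1)^4, since 5·(17i^5 + 33i^4) − (17(i+1)^5 + 33(i+1)^4) = 68i^5 + 47i^4 - 302i^3 - 368i^2 - 217i - 50, which is nonnegative for all i ≥ 9.
Combining, 5^(i + 1) ≥ 17(i+1)^5 + 33(i+1)^4.
By the principle of mathematical induction, the result holds for all m ≥ 9.
Hence the smallest such n₀ is 9.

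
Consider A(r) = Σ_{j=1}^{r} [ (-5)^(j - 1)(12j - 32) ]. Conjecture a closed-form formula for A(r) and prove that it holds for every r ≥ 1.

A(r) = (-5)^r(-2r + 5) - 5

We claim A(r) = (-5)^r(-2r + 5) - 5 for all r ≥ 1.
Base case (r = 1): A(1) = -20, and the closed form gives -20. They agree.
Suppose the result is true for r = j, so A(j) = (-5)^j(-2j + 5) - 5.
Then A(j+1) = A(j) + ((-5)^j(12j - 20)) = ((-5)^j(-2j + 5) - 5) + ((-5)^j(12j - 20)).
Simplifying, A(j+1) = 10(-5)^j·j - 15(-5)^j - 5 = (-5)^(j+1)(-2(j+1) + 5) - 5,
which is the closed form with r = j+1.
This completes the induction.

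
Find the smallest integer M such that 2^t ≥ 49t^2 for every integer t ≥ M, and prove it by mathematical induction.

M = 14

At t = 13: 8192 < 8281, so the inequality fails and M ≥ 14. We prove 2^t ≥ 49t^2 for all t ≥ 14.
Base step (t = 14): 2^t = 16384 and 49t^2 = 9604, so 16384 ≥ 9604.
Inductive step: assume the claim holds for t = p, so 2^p ≥ 49p^2.
Then 2^(p + 1) = 2·(2^p) ≥ 2·(49p^2).
Also, for p ≥ 14 we have 2·(49p^2) ≥ 49(p+1)^2, since 2 ≥ (1 + 1/p)^2 for all p ≥ 14.
Combining, 2^(p + 1) ≥ 49(p+1)^2.
By the principle of mathematical induction, the result holds for all t ≥ 14.
Hence the smallest such M is 14.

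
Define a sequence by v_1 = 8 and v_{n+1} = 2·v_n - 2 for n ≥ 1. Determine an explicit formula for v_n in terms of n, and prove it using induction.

v_n = 3·2^n + 2

Computing the first terms: v_1 = 8, v_2 = 14, v_3 = 26. This suggests v_n = 3·2^n + 2.
For the base case n = 1: the formula gives 8 = 8 = v_1.
For the inductive step, assume it holds for an arbitrary r ≥ 1, so v_r = 3·2^r + 2.
Then v_{r+1} = 2·v_r - 2 = 2·(3·2^r + 2) - 2 = 3·2^(r + 1) + 2,
which is the claimed formula at n = r+1.
By the principle of mathematical induction, the result holds for all n ≥ 1.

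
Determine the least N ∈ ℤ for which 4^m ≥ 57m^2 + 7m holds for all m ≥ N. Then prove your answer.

N = 6

At m = 5: 1024 < 1460, so the inequality fails and N ≥ 6. We prove 4^m ≥ 57m^2 + 7m for all m ≥ 6.
When m = 6: 4^m = 4096 and 57m^2 + 7m = 2094, so 4096 ≥ 2094.
Inductive step: assume the claim holds for m = p, so 4^p ≥ 57p^2 + 7p.
Then 4^(p + 1) = 4·(4^p) ≥ 4·(57p^2 + 7p).
Also, for p ≥ 6 we have 4·(57p^2 + 7p) ≥ 57(p+1)^2 + 7(p+1), since 4·(57p^2 + 7p) − (57(p+1)^2 + 7(p+1)) = 171p^2 - 93p - 64, which is nonnegative for all p ≥ 6.
Combining, 4^(p + 1) ≥ 57(p+1)^2 + 7(p+1).
Hence, by induction on m, the claim holds for every m ≥ 6.
Hence the smallest such N is 6.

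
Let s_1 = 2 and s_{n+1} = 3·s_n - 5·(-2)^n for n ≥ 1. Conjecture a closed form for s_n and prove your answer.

s_n = (-2)^n + 4·3^(n - 1)

Computing the first terms: s_1 = 2, s_2 = 16, s_3 = 28. This suggests s_n = (-2)^n + 4·3^(n - 1).
Base step (n = 1): the formula gives 2 = 2 = s_1.
Inductive step: suppose the statement holds for some k ≥ 1, so s_k = (-2)^k + 4·3^(k - 1).
Then s_{k+1} = 3·s_k - 5·(-2)^k = 3·((-2)^k + 4·3^(k - 1)) - 5·(-2)^k = (-2)^(k + 1) + 4·3^k = (-2)^(k+1) + 4·3^((k+1) - 1),
which is the claimed formula at n = k+1.
Hence, by induction on n, the claim holds for every n ≥ 1.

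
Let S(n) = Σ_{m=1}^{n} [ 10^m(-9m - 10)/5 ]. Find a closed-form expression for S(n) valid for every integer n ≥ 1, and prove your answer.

S(n) = -2·10^n(n + 1) + 2

We claim S(n) = -2·10^n(n + 1) + 2 for all n ≥ 1.
For the base case n = 1: S(1) = -38, and the closed form gives -38. They agree.
Inductive step: assume the claim holds for n = m, so S(m) = -2·10^m(m + 1) + 2.
Then S(m+1) = S(m) + (10^m(-18m - 38)) = (-2·10^m(m + 1) + 2) + (10^m(-18m - 38)).
Simplifying, S(m+1) = -20·10^m·m - 40·10^m + 2 = -2·10^(m+1)((m+1) + 1) + 2,
which is the closed form with n = m+1.
Hence, by induction on n, the claim holds for every n ≥ 1.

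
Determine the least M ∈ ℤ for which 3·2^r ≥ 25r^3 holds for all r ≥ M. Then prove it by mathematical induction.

At r = 14: 49152 < 68600, so the inequality fails and M ≥ 15. We prove 3·2^r ≥ 25r^3 for all r ≥ 15.
When r = 15: 3·2^r = 98304 and 25r^3 = 84375, so 98304 ≥ 84375.
For the inductive step, assume it holds for an arbitrary i ≥ 15, so 3·2^i ≥ 25i^3.
Then 3·2^(i + 1) = 2·(3·2^i) ≥ 2·(25i^3).
Also, for i ≥ 15 we have 2·(25i^3) ≥ 25(i+1)^3, since 2 ≥ (1 + 1/i)^3 for all i ≥ 15.
Combining, 3·2^(i + 1) ≥ 25(i+1)^3.
By induction, the statement is established for all r ≥ 15.
Hence the smallest such M is 15.

M = 15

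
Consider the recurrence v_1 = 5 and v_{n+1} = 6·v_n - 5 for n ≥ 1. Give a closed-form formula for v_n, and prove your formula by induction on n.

v_n = 4·6^(n - 1) + 1

Computing the first terms: v_1 = 5, v_2 = 25, v_3 = 145. This suggests v_n = 4·6^(n - 1) + 1.
Base step (n = 1): the formula gives 5 = 5 = v_1.
Inductive step: assume the claim holds for n = j, so v_j = 4·6^(j - 1) + 1.
Then v_{j+1} = 6·v_j - 5 = 6·(4·6^(j - 1) + 1) - 5 = 4·6^j + 1 = 4·6^((j+1) - 1) + 1,
which is the claimed formula at n = j+1.
By induction, the statement is established for all n ≥ 1.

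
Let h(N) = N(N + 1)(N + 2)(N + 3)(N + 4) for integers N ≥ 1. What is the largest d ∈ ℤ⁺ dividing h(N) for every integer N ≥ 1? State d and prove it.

Computing the first values: h(1) = 120 and h(2) = 720; gcd(120, 720) = 120, so d ≤ 120.
We prove 120 | N(N + 1)(N + 2)(N + 3)(N + 4) for all N ≥ 1 by induction on N.
For the base case N = 1: h(1) = 120 = 120·(1), so 120 | h(1).
Inductive step: assume the claim holds for N = k, i.e. 120 | h(k). Then
h(k+1) − h(k) = (k+1)·(k+2)·(k+3)·(k+4)·(k+5) − k·(k+1)·(k+2)·(k+3)·(k+4) = (k+1)·(k+2)·(k+3)·(k+4)·[(k+5) − k] = 5·(k+1)·(k+2)·(k+3)·(k+4). The product of 4 consecutive integers is divisible by (4)! = 24, so h(k+1) − h(k) is divisible by 5·24 = 120. By the inductive hypothesis 120 | h(k), hence 120 | h(k+1).
By the principle of mathematical induction, the result holds for all N ≥ 1.
Therefore the largest such d is 120.

d = 120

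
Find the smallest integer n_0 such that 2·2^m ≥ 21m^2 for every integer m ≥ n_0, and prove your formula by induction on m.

At m = 10: 2048 < 2100, so the inequality fails and n_0 ≥ 11. We prove 2·2^m ≥ 21m^2 for all m ≥ 11.
Base step (m = 11): 2·2^m = 4096 and 21m^2 = 2541, so 4096 ≥ 2541.
Inductive step: suppose the statement holds for some i ≥ 11, so 2·2^i ≥ 21i^2.
Then 2·2^(i + 1) = 2·(2·2^i) ≥ 2·(21i^2).
Also, for i ≥ 11 we have 2·(21i^2) ≥ 21(i+1)^2, since 2 ≥ (1 + 1/i)^2 for all i ≥ 11.
Combining, 2·2^(i + 1) ≥ 21(i+1)^2.
This completes the induction.
Hence the smallest such n_0 is 11.

n_0 = 11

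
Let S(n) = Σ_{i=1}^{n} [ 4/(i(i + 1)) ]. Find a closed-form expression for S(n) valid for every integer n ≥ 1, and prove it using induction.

We claim S(n) = 4n/(n + 1) for all n ≥ 1.
When n = 1: S(1) = 2, and the closed form gives 2. They agree.
For the inductive step, assume it holds for an arbitrary i ≥ 1, so S(i) = 4i/(i + 1).
Then S(i+1) = S(i) + (4/((i + 1)(i + 2))) = (4i/(i + 1)) + (4/((i + 1)(i + 2))).
Simplifying, S(i+1) = 4(i + 1)/(i + 2) = 4(i+1)/((i+1) + 1),
which is the closed form with n = i+1.
By induction, the statement is established for all n ≥ 1.

S(n) = 4n/(n + 1)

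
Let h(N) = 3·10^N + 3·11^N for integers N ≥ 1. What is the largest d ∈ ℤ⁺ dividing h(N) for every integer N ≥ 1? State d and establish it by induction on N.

Computing the first values: h(1) = 63 and h(2) = 663; gcd(63, 663) = 3, so d ≤ 3.
We prove 3 | 3·10^N + 3·11^N for all N ≥ 1 by induction on N.
When N = 1: h(1) = 63 = 3·(21), so 3 | h(1).
For the inductive step, assume it holds for an arbitrary k ≥ 1, i.e. 3 | h(k). Then
h(k+1) − 11·h(k) = (3·10^(k+1) + 3·11^(k+1)) − 11·(3·10^k + 3·11^k) = (3)·10^k·(10 − 11) = (-3)·10^k. Since 3 | h(k) by the inductive hypothesis, 3 | 11·h(k); and 3 | -3 since -3 = 3·-1. Therefore 3 | h(k+1).
By the principle of mathematical induction, the result holds for all N ≥ 1.
Therefore the largest such d is 3.

d = 3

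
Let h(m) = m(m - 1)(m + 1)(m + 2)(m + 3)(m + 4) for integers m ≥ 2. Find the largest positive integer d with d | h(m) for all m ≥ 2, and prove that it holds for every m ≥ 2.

Computing the first values: h(2) = 720 and h(3) = 5040; gcd(720, 5040) = 720, so d ≤ 720.
We prove 720 | m(m - 1)(m + 1)(m + 2)(m + 3)(m + 4) for all m ≥ 2 by induction on m.
When m = 2: h(2) = 720 = 720·(1), so 720 | h(2).
Suppose the result is true for m = p, i.e. 720 | h(p). Then
h(p+1) − h(p) = p·(p+1)·(p+2)·(p+3)·(p+4)·(p+5) − (p-1)·p·(p+1)·(p+2)·(p+3)·(p+4) = p·(p+1)·(p+2)·(p+3)·(p+4)·[(p+5) − (p-1)] = 6·p·(p+1)·(p+2)·(p+3)·(p+4). The product of 5 consecutive integers is divisible by (5)! = 120, so h(p+1) − h(p) is divisible by 6·120 = 720. By the inductive hypothesis 720 | h(p), hence 720 | h(p+1).
By induction, the statement is established for all m ≥ 2.
Therefore the largest such d is 720.

d = 720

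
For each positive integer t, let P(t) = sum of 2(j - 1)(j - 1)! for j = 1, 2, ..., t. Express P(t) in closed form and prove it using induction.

P(t) = 2t! - 2

We claim P(t) = 2t! - 2 for all t ≥ 1.
Base case (t = 1): P(1) = 0, and the closed form gives 0. They agree.
Suppose the result is true for t = j, so P(j) = 2j! - 2.
Then P(j+1) = P(j) + (2j·j!) = (2j! - 2) + (2j·j!).
Simplifying, P(j+1) = 2(j+1)! - 2,
which is the closed form with t = j+1.
This completes the induction.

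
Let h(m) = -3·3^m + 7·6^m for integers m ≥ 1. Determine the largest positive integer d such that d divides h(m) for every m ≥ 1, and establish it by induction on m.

Computing the first values: h(1) = 33 and h(2) = 225; gcd(33, 225) = 3, so d ≤ 3.
We prove 3 | -3·3^m + 7·6^m for all m ≥ 1 by induction on m.
When m = 1: h(1) = 33 = 3·(11), so 3 | h(1).
Inductive step: suppose the statement holds for some j ≥ 1, i.e. 3 | h(j). Then
h(j+1) − 6·h(j) = (-3·3^(j+1) + 7·6^(j+1)) − 6·(-3·3^j + 7·6^j) = (-3)·3^j·(3 − 6) = (9)·3^j. Since 3 | h(j) by the inductive hypothesis, 3 | 6·h(j); and 3 | 9 since 9 = 3·3. Therefore 3 | h(j+1).
Hence, by induction on m, the claim holds for every m ≥ 1.
Therefore the largest such d is 3.

d = 3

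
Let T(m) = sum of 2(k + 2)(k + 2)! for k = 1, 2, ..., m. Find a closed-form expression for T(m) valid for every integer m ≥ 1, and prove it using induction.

We claim T(m) = 2(m + 3)! - 12 for all m ≥ 1.
Base step (m = 1): T(1) = 36, and the closed form gives 36. They agree.
Inductive step: suppose the statement holds for some k ≥ 1, so T(k) = 2(k + 3)! - 12.
Then T(k+1) = T(k) + (2(k + 3)(k + 3)!) = (2(k + 3)! - 12) + (2(k + 3)(k + 3)!).
Simplifying, T(k+1) = 2((k+1) + 3)! - 12,
which is the closed form with m = k+1.
Hence, by induction on m, the claim holds for every m ≥ 1.

T(m) = 2(m + 3)! - 12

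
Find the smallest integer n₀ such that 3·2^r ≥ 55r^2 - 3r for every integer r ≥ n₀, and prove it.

At r = 11: 6144 < 6622, so the inequality fails and n₀ ≥ 12. We prove 3·2^r ≥ 55r^2 - 3r for all r ≥ 12.
Base case (r = 12): 3·2^r = 12288 and 55r^2 - 3r = 7884, so 12288 ≥ 7884.
For the inductive step, assume it holds for an arbitrary i ≥ 12, so 3·2^i ≥ 55i^2 - 3i.
Then 3·2^(i + 1) = 2·(3·2^i) ≥ 2·(55i^2 - 3i).
Also, for i ≥ 12 we have 2·(55i^2 - 3i) ≥ 55(i+1)^2 - 3(i+1), since 2·(55i^2 - 3i) − (55(i+1)^2 - 3(i+1)) = 55i^2 - 113i - 52, which is nonnegative for all i ≥ 12.
Combining, 3·2^(i + 1) ≥ 55(i+1)^2 - 3(i+1).
By the principle of mathematical induction, the result holds for all r ≥ 12.
Hence the smallest such n₀ is 12.

n₀ = 12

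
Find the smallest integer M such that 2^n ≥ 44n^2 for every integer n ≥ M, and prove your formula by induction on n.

At n = 12: 4096 < 6336, so the inequality fails and M ≥ 13. We prove 2^n ≥ 44n^2 for all n ≥ 13.
Base step (n = 13): 2^n = 8192 and 44n^2 = 7436, so 8192 ≥ 7436.
Suppose the result is true for n = j, so 2^j ≥ 44j^2.
Then 2^(j + 1) = 2·(2^j) ≥ 2·(44j^2).
Also, for j ≥ 13 we have 2·(44j^2) ≥ 44(j+1)^2, since 2 ≥ (1 + 1/j)^2 for all j ≥ 13.
Combining, 2^(j + 1) ≥ 44(j+1)^2.
By the principle of mathematical induction, the result holds for all n ≥ 13.
Hence the smallest such M is 13.

M = 13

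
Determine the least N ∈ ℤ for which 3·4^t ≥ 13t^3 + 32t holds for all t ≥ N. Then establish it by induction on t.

N = 5

At t = 4: 768 < 960, so the inequality fails and N ≥ 5. We prove 3·4^t ≥ 13t^3 + 32t for all t ≥ 5.
For the base case t = 5: 3·4^t = 3072 and 13t^3 + 32t = 1785, so 3072 ≥ 1785.
Inductive step: suppose the statement holds for some i ≥ 5, so 3·4^i ≥ 13i^3 + 32i.
Then 3·4^(i + 1) = 4·(3·4^i) ≥ 4·(13i^3 + 32i).
Also, for i ≥ 5 we have 4·(13i^3 + 32i) ≥ 13(i+1)^3 + 32(i+1), since 4·(13i^3 + 32i) − (13(i+1)^3 + 32(i+1)) = 39i^3 - 39i^2 + 57i - 45, which is nonnegative for all i ≥ 5.
Combining, 3·4^(i + 1) ≥ 13(i+1)^3 + 32(i+1).
This completes the induction.
Hence the smallest such N is 5.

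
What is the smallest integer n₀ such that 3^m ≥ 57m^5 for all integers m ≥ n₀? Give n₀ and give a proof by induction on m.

n₀ = 17

At m = 16: 43046721 < 59768832, so the inequality fails and n₀ ≥ 17. We prove 3^m ≥ 57m^5 for all m ≥ 17.
For the base case m = 17: 3^m = 129140163 and 57m^5 = 80931849, so 129140163 ≥ 80931849.
Inductive step: suppose the statement holds for some j ≥ 17, so 3^j ≥ 57j^5.
Then 3^(j + 1) = 3·(3^j) ≥ 3·(57j^5).
Also, for j ≥ 17 we have 3·(57j^5) ≥ 57(j+1)^5, since 3 ≥ (1 + 1/j)^5 for all j ≥ 17.
Combining, 3^(j + 1) ≥ 57(j+1)^5.
By induction, the statement is established for all m ≥ 17.
Hence the smallest such n₀ is 17.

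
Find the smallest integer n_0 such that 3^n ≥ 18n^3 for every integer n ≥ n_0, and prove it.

n_0 = 9

At n = 8: 6561 < 9216, so the inequality fails and n_0 ≥ 9. We prove 3^n ≥ 18n^3 for all n ≥ 9.
Base step (n = 9): 3^n = 19683 and 18n^3 = 13122, so 19683 ≥ 13122.
Inductive step: suppose the statement holds for some r ≥ 9, so 3^r ≥ 18r^3.
Then 3^(r + 1) = 3·(3^r) ≥ 3·(18r^3).
Also, for r ≥ 9 we have 3·(18r^3) ≥ 18(r+1)^3, since 3 ≥ (1 + 1/r)^3 for all r ≥ 9.
Combining, 3^(r + 1) ≥ 18(r+1)^3.
Hence, by induction on n, the claim holds for every n ≥ 9.
Hence the smallest such n_0 is 9.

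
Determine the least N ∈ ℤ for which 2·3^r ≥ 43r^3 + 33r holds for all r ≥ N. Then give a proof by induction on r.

At r = 8: 13122 < 22280, so the inequality fails and N ≥ 9. We prove 2·3^r ≥ 43r^3 + 33r for all r ≥ 9.
Base step (r = 9): 2·3^r = 39366 and 43r^3 + 33r = 31644, so 39366 ≥ 31644.
Inductive step: suppose the statement holds for some i ≥ 9, so 2·3^i ≥ 43i^3 + 33i.
Then 2·3^(i + 1) = 3·(2·3^i) ≥ 3·(43i^3 + 33i).
Also, for i ≥ 9 we have 3·(43i^3 + 33i) ≥ 43(i+1)^3 + 33(i+1), since 3·(43i^3 + 33i) − (43(i+1)^3 + 33(i+1)) = 86i^3 - 129i^2 - 63i - 76, which is nonnegative for all i ≥ 9.
Combining, 2·3^(i + 1) ≥ 43(i+1)^3 + 33(i+1).
By induction, the statement is established for all r ≥ 9.
Hence the smallest such N is 9.

N = 9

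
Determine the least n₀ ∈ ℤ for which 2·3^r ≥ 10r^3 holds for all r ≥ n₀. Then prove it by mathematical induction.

At r = 6: 1458 < 2160, so the inequality fails and n₀ ≥ 7. We prove 2·3^r ≥ 10r^3 for all r ≥ 7.
Base case (r = 7): 2·3^r = 4374 and 10r^3 = 3430, so 4374 ≥ 3430.
Inductive step: suppose the statement holds for some k ≥ 7, so 2·3^k ≥ 10k^3.
Then 2·3^(k + 1) = 3·(2·3^k) ≥ 3·(10k^3).
Also, for k ≥ 7 we have 3·(10k^3) ≥ 10(k+1)^3, since 3 ≥ (1 + 1/k)^3 for all k ≥ 7.
Combining, 2·3^(k + 1) ≥ 10(k+1)^3.
This completes the induction.
Hence the smallest such n₀ is 7.

n₀ = 7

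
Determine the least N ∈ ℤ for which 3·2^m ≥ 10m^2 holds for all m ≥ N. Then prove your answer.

At m = 7: 384 < 490, so the inequality fails and N ≥ 8. We prove 3·2^m ≥ 10m^2 for all m ≥ 8.
Base step (m = 8): 3·2^m = 768 and 10m^2 = 640, so 768 ≥ 640.
Inductive step: suppose the statement holds for some j ≥ 8, so 3·2^j ≥ 10j^2.
Then 3·2^(j + 1) = 2·(3·2^j) ≥ 2·(10j^2).
Also, for j ≥ 8 we have 2·(10j^2) ≥ 10(j+1)^2, since 2 ≥ (1 + 1/j)^2 for all j ≥ 8.
Combining, 3·2^(j + 1) ≥ 10(j+1)^2.
This completes the induction.
Hence the smallest such N is 8.

N = 8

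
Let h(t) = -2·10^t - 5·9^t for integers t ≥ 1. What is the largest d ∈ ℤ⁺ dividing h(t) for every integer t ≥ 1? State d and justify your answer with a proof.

Computing the first values: h(1) = -65 and h(2) = -605; gcd(-65, -605) = 5, so d ≤ 5.
We prove 5 | -2·10^t - 5·9^t for all t ≥ 1 by induction on t.
For the base case t = 1: h(1) = -65 = 5·(-13), so 5 | h(1).
Inductive step: assume the claim holds for t = m, i.e. 5 | h(m). Then
h(m+1) − 10·h(m) = (-2·10^(m+1) - 5·9^(m+1)) − 10·(-2·10^m - 5·9^m) = (-5)·9^m·(9 − 10) = (5)·9^m. Since 5 | h(m) by the inductive hypothesis, 5 | 10·h(m); and 5 | 5 since 5 = 5·1. Therefore 5 | h(m+1).
By the principle of mathematical induction, the result holds for all t ≥ 1.
Therefore the largest such d is 5.

d = 5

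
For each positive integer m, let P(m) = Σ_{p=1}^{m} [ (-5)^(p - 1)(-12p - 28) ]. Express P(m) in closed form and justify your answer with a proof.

P(m) = (-5)^m(2m + 5) - 5

We claim P(m) = (-5)^m(2m + 5) - 5 for all m ≥ 1.
Base step (m = 1): P(1) = -40, and the closed form gives -40. They agree.
For the inductive step, assume it holds for an arbitrary p ≥ 1, so P(p) = (-5)^p(2p + 5) - 5.
Then P(p+1) = P(p) + ((-5)^p(-12p - 40)) = ((-5)^p(2p + 5) - 5) + ((-5)^p(-12p - 40)).
Simplifying, P(p+1) = -10(-5)^p·p - 35(-5)^p - 5 = (-5)^(p+1)(2(p+1) + 5) - 5,
which is the closed form with m = p+1.
Hence, by induction on m, the claim holds for every m ≥ 1.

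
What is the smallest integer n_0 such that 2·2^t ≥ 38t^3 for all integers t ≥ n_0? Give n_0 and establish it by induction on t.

At t = 16: 131072 < 155648, so the inequality fails and n_0 ≥ 17. We prove 2·2^t ≥ 38t^3 for all t ≥ 17.
For the base case t = 17: 2·2^t = 262144 and 38t^3 = 186694, so 262144 ≥ 186694.
For the inductive step, assume it holds for an arbitrary m ≥ 17, so 2·2^m ≥ 38m^3.
Then 2·2^(m + 1) = 2·(2·2^m) ≥ 2·(38m^3).
Also, for m ≥ 17 we have 2·(38m^3) ≥ 38(m+1)^3, since 2 ≥ (1 + 1/m)^3 for all m ≥ 17.
Combining, 2·2^(m + 1) ≥ 38(m+1)^3.
By the principle of mathematical induction, the result holds for all t ≥ 17.
Hence the smallest such n_0 is 17.

n_0 = 17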